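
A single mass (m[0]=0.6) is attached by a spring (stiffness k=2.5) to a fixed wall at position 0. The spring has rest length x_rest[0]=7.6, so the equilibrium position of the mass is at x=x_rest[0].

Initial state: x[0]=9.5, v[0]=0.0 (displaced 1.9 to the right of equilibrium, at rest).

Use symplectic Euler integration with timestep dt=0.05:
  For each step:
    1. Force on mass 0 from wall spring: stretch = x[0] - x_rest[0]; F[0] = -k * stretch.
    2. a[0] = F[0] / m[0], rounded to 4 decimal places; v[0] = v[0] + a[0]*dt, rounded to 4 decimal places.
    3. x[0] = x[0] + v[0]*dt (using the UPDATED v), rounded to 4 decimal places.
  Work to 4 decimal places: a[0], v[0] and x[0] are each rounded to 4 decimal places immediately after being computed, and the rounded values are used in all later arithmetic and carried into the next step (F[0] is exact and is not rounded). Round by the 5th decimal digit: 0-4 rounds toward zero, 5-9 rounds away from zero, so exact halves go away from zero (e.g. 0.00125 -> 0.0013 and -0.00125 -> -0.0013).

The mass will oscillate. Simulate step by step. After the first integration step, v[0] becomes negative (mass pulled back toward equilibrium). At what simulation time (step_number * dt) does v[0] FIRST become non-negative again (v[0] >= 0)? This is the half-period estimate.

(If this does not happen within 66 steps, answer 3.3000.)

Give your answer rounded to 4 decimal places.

Step 0: x=[9.5000] v=[0.0000]
Step 1: x=[9.4802] v=[-0.3958]
Step 2: x=[9.4408] v=[-0.7875]
Step 3: x=[9.3823] v=[-1.1710]
Step 4: x=[9.3052] v=[-1.5423]
Step 5: x=[9.2103] v=[-1.8976]
Step 6: x=[9.0986] v=[-2.2331]
Step 7: x=[8.9713] v=[-2.5453]
Step 8: x=[8.8298] v=[-2.8310]
Step 9: x=[8.6754] v=[-3.0872]
Step 10: x=[8.5098] v=[-3.3112]
Step 11: x=[8.3348] v=[-3.5007]
Step 12: x=[8.1521] v=[-3.6538]
Step 13: x=[7.9637] v=[-3.7688]
Step 14: x=[7.7715] v=[-3.8446]
Step 15: x=[7.5775] v=[-3.8803]
Step 16: x=[7.3837] v=[-3.8756]
Step 17: x=[7.1922] v=[-3.8305]
Step 18: x=[7.0049] v=[-3.7455]
Step 19: x=[6.8238] v=[-3.6215]
Step 20: x=[6.6508] v=[-3.4598]
Step 21: x=[6.4877] v=[-3.2621]
Step 22: x=[6.3362] v=[-3.0304]
Step 23: x=[6.1978] v=[-2.7671]
Step 24: x=[6.0741] v=[-2.4750]
Step 25: x=[5.9662] v=[-2.1571]
Step 26: x=[5.8754] v=[-1.8167]
Step 27: x=[5.8025] v=[-1.4574]
Step 28: x=[5.7484] v=[-1.0829]
Step 29: x=[5.7135] v=[-0.6972]
Step 30: x=[5.6983] v=[-0.3042]
Step 31: x=[5.7029] v=[0.0920]
First v>=0 after going negative at step 31, time=1.5500

Answer: 1.5500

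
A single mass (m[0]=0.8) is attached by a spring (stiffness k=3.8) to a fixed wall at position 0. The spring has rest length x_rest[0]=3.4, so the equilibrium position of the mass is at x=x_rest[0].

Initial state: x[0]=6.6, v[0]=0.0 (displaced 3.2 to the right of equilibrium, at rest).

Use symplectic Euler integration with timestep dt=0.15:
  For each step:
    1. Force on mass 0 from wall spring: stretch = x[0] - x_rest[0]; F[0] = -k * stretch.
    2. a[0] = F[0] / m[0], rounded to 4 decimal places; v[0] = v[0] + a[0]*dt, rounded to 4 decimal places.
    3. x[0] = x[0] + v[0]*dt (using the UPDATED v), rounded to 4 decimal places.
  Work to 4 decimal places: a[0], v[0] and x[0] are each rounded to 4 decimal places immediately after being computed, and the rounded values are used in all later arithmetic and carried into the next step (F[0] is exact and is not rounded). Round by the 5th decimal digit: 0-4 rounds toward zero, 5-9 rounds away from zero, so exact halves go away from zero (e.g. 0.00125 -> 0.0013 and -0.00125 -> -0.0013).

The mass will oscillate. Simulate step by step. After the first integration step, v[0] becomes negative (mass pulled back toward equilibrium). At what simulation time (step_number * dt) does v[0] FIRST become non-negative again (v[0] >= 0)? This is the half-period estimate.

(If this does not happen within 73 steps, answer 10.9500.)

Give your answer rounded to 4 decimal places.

Answer: 1.5000

Derivation:
Step 0: x=[6.6000] v=[0.0000]
Step 1: x=[6.2580] v=[-2.2800]
Step 2: x=[5.6106] v=[-4.3163]
Step 3: x=[4.7269] v=[-5.8914]
Step 4: x=[3.7014] v=[-6.8368]
Step 5: x=[2.6437] v=[-7.0516]
Step 6: x=[1.6668] v=[-6.5127]
Step 7: x=[0.8751] v=[-5.2778]
Step 8: x=[0.3533] v=[-3.4788]
Step 9: x=[0.1571] v=[-1.3080]
Step 10: x=[0.3075] v=[1.0026]
First v>=0 after going negative at step 10, time=1.5000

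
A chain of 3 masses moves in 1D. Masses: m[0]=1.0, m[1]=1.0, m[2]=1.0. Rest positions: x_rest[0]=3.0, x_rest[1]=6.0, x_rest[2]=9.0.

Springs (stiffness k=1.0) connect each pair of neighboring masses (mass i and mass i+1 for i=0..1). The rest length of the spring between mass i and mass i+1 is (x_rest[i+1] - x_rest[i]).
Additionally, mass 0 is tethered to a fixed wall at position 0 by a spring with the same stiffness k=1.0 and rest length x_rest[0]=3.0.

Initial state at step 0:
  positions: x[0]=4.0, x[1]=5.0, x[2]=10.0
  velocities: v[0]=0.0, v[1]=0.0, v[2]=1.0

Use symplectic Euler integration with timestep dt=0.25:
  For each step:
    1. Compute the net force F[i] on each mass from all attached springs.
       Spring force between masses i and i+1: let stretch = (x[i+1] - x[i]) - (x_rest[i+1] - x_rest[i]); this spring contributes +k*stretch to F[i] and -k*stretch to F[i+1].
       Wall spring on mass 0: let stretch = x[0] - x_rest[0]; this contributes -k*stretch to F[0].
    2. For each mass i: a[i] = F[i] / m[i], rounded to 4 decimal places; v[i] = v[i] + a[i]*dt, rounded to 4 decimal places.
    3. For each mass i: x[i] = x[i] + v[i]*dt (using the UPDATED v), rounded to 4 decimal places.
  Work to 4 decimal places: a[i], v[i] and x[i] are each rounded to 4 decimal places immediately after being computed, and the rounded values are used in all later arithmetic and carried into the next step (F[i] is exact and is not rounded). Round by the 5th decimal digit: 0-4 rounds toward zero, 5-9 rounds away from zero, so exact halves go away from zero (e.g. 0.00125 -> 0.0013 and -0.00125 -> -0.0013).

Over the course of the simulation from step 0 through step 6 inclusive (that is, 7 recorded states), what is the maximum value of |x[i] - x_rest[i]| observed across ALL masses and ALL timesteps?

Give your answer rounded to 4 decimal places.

Answer: 1.8695

Derivation:
Step 0: x=[4.0000 5.0000 10.0000] v=[0.0000 0.0000 1.0000]
Step 1: x=[3.8125 5.2500 10.1250] v=[-0.7500 1.0000 0.5000]
Step 2: x=[3.4766 5.7149 10.1328] v=[-1.3438 1.8594 0.0313]
Step 3: x=[3.0633 6.3160 10.0520] v=[-1.6534 2.4043 -0.3232]
Step 4: x=[2.6618 6.9473 9.9252] v=[-1.6061 2.5251 -0.5072]
Step 5: x=[2.3618 7.4969 9.7998] v=[-1.2002 2.1982 -0.5017]
Step 6: x=[2.2351 7.8695 9.7180] v=[-0.5069 1.4902 -0.3274]
Max displacement = 1.8695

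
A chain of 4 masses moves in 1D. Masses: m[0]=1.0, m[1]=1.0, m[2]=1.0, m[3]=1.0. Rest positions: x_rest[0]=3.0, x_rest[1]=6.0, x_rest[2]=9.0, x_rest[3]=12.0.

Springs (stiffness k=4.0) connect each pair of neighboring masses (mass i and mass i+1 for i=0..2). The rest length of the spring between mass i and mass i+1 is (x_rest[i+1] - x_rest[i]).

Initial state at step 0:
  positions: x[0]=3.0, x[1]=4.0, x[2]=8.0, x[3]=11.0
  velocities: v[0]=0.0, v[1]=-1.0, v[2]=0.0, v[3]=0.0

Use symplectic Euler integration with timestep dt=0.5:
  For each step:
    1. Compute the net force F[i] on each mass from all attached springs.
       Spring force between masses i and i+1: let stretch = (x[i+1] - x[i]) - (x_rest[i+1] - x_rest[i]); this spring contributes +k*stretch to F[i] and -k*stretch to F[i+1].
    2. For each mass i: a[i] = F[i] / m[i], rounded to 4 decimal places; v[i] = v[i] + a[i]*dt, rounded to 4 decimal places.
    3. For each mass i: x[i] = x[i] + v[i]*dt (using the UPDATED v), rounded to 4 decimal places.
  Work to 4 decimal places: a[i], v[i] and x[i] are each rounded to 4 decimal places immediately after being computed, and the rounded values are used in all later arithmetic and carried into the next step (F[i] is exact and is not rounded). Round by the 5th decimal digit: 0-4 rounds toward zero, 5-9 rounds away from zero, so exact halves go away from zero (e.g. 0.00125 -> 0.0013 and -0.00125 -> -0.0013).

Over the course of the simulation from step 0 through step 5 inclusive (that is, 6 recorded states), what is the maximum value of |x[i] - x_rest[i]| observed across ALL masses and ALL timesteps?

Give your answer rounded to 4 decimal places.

Answer: 2.5000

Derivation:
Step 0: x=[3.0000 4.0000 8.0000 11.0000] v=[0.0000 -1.0000 0.0000 0.0000]
Step 1: x=[1.0000 6.5000 7.0000 11.0000] v=[-4.0000 5.0000 -2.0000 0.0000]
Step 2: x=[1.5000 4.0000 9.5000 10.0000] v=[1.0000 -5.0000 5.0000 -2.0000]
Step 3: x=[1.5000 4.5000 7.0000 11.5000] v=[0.0000 1.0000 -5.0000 3.0000]
Step 4: x=[1.5000 4.5000 6.5000 11.5000] v=[0.0000 0.0000 -1.0000 0.0000]
Step 5: x=[1.5000 3.5000 9.0000 9.5000] v=[0.0000 -2.0000 5.0000 -4.0000]
Max displacement = 2.5000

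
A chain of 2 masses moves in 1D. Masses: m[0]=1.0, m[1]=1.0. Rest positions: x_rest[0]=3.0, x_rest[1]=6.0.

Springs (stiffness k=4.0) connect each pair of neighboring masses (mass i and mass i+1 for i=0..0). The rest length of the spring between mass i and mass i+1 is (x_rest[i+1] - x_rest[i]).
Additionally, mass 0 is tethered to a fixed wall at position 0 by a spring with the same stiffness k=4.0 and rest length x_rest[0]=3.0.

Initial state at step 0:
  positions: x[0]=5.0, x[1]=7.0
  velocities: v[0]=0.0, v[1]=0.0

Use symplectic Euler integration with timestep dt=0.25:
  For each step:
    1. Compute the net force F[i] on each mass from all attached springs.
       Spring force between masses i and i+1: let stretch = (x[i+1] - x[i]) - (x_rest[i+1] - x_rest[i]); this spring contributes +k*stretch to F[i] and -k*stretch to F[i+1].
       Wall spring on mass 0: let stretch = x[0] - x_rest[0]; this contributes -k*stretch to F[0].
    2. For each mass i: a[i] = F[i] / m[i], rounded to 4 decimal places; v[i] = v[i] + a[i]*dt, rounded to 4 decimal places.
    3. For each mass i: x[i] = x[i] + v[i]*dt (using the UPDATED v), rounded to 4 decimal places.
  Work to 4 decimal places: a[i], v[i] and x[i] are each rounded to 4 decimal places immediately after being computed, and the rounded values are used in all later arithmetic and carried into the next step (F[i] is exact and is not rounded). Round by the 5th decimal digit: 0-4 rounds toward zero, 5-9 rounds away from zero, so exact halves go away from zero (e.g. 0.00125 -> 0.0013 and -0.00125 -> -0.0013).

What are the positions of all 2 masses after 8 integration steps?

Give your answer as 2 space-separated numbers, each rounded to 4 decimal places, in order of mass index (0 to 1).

Answer: 2.8786 4.0937

Derivation:
Step 0: x=[5.0000 7.0000] v=[0.0000 0.0000]
Step 1: x=[4.2500 7.2500] v=[-3.0000 1.0000]
Step 2: x=[3.1875 7.5000] v=[-4.2500 1.0000]
Step 3: x=[2.4063 7.4219] v=[-3.1250 -0.3125]
Step 4: x=[2.2774 6.8399] v=[-0.5157 -2.3281]
Step 5: x=[2.7198 5.8673] v=[1.7694 -3.8906]
Step 6: x=[3.2691 4.8578] v=[2.1971 -4.0381]
Step 7: x=[3.3983 4.2011] v=[0.5167 -2.6268]
Step 8: x=[2.8786 4.0937] v=[-2.0788 -0.4296]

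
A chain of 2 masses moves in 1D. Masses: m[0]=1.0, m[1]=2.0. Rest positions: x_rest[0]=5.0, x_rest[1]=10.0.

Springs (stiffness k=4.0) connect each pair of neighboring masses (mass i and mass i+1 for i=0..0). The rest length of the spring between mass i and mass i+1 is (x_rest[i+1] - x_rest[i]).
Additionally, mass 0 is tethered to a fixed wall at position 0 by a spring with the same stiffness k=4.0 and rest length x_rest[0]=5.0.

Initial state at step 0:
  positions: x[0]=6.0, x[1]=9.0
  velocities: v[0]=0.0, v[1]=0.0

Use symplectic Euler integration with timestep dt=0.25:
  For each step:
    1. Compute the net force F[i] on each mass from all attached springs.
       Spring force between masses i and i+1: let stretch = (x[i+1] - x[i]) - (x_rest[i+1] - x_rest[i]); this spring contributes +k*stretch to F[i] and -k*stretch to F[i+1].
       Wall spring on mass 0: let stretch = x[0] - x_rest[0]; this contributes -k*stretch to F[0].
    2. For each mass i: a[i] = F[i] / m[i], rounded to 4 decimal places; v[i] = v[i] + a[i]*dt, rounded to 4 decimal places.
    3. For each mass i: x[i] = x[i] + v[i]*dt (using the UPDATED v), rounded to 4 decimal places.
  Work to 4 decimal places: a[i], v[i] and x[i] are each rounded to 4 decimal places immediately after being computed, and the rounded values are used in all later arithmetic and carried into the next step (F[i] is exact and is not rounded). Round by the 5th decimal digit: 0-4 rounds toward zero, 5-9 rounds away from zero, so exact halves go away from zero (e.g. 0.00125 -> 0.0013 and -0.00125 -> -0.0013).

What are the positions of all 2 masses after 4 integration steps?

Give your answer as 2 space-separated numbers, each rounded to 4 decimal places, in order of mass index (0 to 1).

Answer: 3.4551 10.0772

Derivation:
Step 0: x=[6.0000 9.0000] v=[0.0000 0.0000]
Step 1: x=[5.2500 9.2500] v=[-3.0000 1.0000]
Step 2: x=[4.1875 9.6250] v=[-4.2500 1.5000]
Step 3: x=[3.4375 9.9453] v=[-3.0000 1.2813]
Step 4: x=[3.4551 10.0772] v=[0.0703 0.5274]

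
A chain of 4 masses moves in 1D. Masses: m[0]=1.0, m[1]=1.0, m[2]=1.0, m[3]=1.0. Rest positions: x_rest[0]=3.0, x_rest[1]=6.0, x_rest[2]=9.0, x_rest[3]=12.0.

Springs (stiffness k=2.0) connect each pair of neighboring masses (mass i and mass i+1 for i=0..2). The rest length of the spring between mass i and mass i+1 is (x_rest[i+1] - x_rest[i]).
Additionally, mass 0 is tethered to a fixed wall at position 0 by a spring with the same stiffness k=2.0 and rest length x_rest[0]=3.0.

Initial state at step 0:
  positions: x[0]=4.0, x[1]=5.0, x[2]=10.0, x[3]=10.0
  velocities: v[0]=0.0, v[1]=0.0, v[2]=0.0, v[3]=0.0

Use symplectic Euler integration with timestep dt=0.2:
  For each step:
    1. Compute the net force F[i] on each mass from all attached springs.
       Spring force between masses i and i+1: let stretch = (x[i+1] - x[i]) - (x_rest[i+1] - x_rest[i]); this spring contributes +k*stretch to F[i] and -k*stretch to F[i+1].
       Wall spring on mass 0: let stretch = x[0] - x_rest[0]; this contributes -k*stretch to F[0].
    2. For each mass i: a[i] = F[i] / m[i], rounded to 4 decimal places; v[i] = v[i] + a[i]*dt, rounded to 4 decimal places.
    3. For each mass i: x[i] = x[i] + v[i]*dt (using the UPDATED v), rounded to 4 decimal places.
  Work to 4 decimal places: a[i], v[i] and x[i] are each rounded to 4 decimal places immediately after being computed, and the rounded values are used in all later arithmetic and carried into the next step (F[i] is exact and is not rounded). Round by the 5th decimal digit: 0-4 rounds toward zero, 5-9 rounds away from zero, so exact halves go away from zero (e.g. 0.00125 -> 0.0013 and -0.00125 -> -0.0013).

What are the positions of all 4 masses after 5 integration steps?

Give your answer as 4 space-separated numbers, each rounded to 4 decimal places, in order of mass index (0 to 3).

Step 0: x=[4.0000 5.0000 10.0000 10.0000] v=[0.0000 0.0000 0.0000 0.0000]
Step 1: x=[3.7600 5.3200 9.6000 10.2400] v=[-1.2000 1.6000 -2.0000 1.2000]
Step 2: x=[3.3440 5.8576 8.9088 10.6688] v=[-2.0800 2.6880 -3.4560 2.1440]
Step 3: x=[2.8616 6.4382 8.1143 11.1968] v=[-2.4122 2.9030 -3.9725 2.6400]
Step 4: x=[2.4364 6.8668 7.4323 11.7182] v=[-2.1262 2.1428 -3.4099 2.6070]
Step 5: x=[2.1707 6.9862 7.0480 12.1367] v=[-1.3286 0.5968 -1.9217 2.0926]

Answer: 2.1707 6.9862 7.0480 12.1367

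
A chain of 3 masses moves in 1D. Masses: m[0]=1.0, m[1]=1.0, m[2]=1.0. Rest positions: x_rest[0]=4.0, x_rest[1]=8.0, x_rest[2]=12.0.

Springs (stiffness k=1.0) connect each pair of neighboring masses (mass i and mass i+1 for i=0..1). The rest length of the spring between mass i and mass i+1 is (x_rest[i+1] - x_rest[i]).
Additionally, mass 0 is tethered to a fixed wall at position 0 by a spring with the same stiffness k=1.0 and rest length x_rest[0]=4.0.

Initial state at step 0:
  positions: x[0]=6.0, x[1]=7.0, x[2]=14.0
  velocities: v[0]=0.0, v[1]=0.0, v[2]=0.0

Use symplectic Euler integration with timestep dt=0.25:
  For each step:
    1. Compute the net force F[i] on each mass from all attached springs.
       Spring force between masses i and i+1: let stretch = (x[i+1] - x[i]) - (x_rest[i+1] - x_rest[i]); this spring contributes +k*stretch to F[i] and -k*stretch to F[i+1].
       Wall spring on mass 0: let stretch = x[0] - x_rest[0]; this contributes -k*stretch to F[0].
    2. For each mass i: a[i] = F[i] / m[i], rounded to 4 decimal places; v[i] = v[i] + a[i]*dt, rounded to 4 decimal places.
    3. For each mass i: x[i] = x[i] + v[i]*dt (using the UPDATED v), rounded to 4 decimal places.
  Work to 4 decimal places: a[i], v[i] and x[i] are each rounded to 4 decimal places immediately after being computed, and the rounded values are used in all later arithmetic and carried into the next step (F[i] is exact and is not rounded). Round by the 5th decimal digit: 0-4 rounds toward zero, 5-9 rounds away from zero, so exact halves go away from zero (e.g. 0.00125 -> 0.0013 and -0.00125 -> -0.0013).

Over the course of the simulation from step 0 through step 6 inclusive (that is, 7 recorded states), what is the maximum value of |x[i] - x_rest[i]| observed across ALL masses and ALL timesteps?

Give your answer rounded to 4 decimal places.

Answer: 2.6016

Derivation:
Step 0: x=[6.0000 7.0000 14.0000] v=[0.0000 0.0000 0.0000]
Step 1: x=[5.6875 7.3750 13.8125] v=[-1.2500 1.5000 -0.7500]
Step 2: x=[5.1250 8.0469 13.4727] v=[-2.2500 2.6875 -1.3594]
Step 3: x=[4.4248 8.8753 13.0437] v=[-2.8008 3.3135 -1.7159]
Step 4: x=[3.7262 9.6861 12.6042] v=[-2.7944 3.2430 -1.7580]
Step 5: x=[3.1672 10.3068 12.2323] v=[-2.2360 2.4826 -1.4875]
Step 6: x=[2.8565 10.6016 11.9901] v=[-1.2429 1.1791 -0.9689]
Max displacement = 2.6016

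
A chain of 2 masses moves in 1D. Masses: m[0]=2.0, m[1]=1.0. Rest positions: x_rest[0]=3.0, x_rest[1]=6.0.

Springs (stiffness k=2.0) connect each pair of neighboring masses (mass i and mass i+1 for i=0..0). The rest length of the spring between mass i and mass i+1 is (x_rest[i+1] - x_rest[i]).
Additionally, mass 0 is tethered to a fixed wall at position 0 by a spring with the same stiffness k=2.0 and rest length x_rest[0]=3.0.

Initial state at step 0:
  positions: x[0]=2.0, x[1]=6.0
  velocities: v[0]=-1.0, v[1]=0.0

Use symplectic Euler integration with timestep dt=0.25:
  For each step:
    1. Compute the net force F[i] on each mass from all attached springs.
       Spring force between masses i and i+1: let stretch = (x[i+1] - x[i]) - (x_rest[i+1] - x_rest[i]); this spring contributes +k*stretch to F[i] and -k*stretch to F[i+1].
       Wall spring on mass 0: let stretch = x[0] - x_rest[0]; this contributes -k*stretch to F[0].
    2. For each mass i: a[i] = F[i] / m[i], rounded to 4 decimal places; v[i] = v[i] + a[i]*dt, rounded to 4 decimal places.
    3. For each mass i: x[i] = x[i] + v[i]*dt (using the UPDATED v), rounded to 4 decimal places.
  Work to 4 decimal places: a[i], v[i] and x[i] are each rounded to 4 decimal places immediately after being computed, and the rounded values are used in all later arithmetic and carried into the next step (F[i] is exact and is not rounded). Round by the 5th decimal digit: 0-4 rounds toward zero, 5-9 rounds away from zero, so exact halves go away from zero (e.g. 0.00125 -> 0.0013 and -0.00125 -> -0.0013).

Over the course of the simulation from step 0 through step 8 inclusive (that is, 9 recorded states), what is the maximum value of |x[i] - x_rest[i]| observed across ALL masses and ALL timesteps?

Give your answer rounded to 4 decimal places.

Answer: 1.7275

Derivation:
Step 0: x=[2.0000 6.0000] v=[-1.0000 0.0000]
Step 1: x=[1.8750 5.8750] v=[-0.5000 -0.5000]
Step 2: x=[1.8828 5.6250] v=[0.0313 -1.0000]
Step 3: x=[2.0069 5.2822] v=[0.4962 -1.3711]
Step 4: x=[2.2102 4.9050] v=[0.8133 -1.5088]
Step 5: x=[2.4438 4.5660] v=[0.9345 -1.3562]
Step 6: x=[2.6573 4.3367] v=[0.8541 -0.9173]
Step 7: x=[2.8097 4.2725] v=[0.6096 -0.2570]
Step 8: x=[2.8779 4.4004] v=[0.2729 0.5116]
Max displacement = 1.7275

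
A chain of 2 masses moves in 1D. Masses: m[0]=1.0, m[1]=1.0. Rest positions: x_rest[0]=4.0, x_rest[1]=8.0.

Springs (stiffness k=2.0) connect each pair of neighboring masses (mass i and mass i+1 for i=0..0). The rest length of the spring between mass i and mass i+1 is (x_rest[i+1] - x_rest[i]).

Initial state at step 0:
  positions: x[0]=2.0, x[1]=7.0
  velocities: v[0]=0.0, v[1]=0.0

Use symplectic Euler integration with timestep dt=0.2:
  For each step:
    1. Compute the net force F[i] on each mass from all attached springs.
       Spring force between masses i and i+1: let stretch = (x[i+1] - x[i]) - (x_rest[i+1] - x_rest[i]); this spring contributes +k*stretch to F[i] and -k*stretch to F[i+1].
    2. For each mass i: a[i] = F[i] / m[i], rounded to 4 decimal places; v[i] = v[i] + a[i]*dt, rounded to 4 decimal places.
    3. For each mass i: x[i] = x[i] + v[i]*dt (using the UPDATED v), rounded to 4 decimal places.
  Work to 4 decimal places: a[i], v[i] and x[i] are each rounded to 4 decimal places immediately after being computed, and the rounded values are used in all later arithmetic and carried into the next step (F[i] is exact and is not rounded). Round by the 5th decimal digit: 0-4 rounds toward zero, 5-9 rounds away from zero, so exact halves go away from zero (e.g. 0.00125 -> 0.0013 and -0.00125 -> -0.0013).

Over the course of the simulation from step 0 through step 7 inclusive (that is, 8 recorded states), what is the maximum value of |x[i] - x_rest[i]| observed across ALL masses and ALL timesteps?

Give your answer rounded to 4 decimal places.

Step 0: x=[2.0000 7.0000] v=[0.0000 0.0000]
Step 1: x=[2.0800 6.9200] v=[0.4000 -0.4000]
Step 2: x=[2.2272 6.7728] v=[0.7360 -0.7360]
Step 3: x=[2.4180 6.5820] v=[0.9542 -0.9542]
Step 4: x=[2.6220 6.3780] v=[1.0198 -1.0198]
Step 5: x=[2.8064 6.1936] v=[0.9222 -0.9222]
Step 6: x=[2.9418 6.0582] v=[0.6771 -0.6771]
Step 7: x=[3.0065 5.9935] v=[0.3237 -0.3237]
Max displacement = 2.0065

Answer: 2.0065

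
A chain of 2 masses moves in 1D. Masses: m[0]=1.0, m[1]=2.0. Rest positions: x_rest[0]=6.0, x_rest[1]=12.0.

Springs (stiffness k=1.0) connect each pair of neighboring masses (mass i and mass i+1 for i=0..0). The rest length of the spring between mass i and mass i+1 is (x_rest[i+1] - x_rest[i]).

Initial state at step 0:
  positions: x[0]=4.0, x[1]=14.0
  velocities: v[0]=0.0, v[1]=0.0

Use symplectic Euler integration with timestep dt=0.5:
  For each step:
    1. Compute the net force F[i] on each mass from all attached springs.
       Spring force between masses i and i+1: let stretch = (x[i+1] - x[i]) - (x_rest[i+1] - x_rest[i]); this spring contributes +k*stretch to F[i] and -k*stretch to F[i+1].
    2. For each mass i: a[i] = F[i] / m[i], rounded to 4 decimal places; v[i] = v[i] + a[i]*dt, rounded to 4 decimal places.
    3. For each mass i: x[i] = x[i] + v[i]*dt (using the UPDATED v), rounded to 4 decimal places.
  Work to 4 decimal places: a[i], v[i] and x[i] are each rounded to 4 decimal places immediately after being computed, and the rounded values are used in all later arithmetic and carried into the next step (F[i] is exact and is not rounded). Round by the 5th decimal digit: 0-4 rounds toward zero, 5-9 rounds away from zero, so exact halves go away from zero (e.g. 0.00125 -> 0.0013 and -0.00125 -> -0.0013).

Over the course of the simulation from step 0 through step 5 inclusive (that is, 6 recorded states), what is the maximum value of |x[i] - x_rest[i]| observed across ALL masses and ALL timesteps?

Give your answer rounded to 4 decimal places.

Answer: 3.3579

Derivation:
Step 0: x=[4.0000 14.0000] v=[0.0000 0.0000]
Step 1: x=[5.0000 13.5000] v=[2.0000 -1.0000]
Step 2: x=[6.6250 12.6875] v=[3.2500 -1.6250]
Step 3: x=[8.2657 11.8672] v=[3.2813 -1.6407]
Step 4: x=[9.3068 11.3467] v=[2.0821 -1.0411]
Step 5: x=[9.3579 11.3212] v=[0.1021 -0.0511]
Max displacement = 3.3579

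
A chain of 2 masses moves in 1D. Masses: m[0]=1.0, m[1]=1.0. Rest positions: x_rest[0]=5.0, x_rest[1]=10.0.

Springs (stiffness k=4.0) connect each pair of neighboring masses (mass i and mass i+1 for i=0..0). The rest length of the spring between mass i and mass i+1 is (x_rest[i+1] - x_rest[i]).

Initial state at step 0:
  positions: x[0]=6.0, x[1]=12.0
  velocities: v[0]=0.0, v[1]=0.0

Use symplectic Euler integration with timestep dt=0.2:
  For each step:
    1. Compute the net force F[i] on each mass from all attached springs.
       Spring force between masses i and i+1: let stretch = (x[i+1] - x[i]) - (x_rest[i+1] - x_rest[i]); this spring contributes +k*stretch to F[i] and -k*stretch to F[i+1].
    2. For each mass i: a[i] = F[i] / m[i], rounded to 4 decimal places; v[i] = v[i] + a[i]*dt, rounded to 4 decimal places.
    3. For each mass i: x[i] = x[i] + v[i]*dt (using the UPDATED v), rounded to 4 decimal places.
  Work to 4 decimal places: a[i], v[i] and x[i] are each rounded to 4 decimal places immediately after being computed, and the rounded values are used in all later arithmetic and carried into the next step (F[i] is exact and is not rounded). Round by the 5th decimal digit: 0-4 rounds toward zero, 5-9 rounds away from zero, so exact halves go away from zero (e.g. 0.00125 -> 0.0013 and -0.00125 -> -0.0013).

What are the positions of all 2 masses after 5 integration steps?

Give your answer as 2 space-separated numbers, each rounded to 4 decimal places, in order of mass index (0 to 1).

Step 0: x=[6.0000 12.0000] v=[0.0000 0.0000]
Step 1: x=[6.1600 11.8400] v=[0.8000 -0.8000]
Step 2: x=[6.4288 11.5712] v=[1.3440 -1.3440]
Step 3: x=[6.7204 11.2796] v=[1.4579 -1.4579]
Step 4: x=[6.9415 11.0585] v=[1.1053 -1.1053]
Step 5: x=[7.0213 10.9787] v=[0.3989 -0.3989]

Answer: 7.0213 10.9787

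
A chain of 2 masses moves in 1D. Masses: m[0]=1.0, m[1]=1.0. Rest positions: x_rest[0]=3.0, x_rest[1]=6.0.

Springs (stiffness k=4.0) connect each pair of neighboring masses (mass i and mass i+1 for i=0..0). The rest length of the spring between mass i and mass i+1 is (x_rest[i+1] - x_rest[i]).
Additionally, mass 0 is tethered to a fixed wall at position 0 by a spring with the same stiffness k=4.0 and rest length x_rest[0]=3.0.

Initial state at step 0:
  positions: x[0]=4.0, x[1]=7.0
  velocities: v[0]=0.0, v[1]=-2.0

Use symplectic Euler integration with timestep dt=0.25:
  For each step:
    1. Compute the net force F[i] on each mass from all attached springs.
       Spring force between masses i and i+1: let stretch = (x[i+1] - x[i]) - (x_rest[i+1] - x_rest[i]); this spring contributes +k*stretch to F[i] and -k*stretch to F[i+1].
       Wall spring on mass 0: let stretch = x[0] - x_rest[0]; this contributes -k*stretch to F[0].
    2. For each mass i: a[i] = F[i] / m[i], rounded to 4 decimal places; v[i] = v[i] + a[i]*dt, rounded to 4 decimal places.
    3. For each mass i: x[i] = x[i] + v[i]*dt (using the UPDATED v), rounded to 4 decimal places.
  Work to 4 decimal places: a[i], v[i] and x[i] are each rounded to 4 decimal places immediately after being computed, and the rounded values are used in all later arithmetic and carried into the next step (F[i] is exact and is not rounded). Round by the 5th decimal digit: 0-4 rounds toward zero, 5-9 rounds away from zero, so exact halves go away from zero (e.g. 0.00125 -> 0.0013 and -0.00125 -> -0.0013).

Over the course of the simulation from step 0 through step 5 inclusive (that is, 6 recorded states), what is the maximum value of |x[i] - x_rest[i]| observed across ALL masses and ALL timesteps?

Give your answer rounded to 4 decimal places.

Step 0: x=[4.0000 7.0000] v=[0.0000 -2.0000]
Step 1: x=[3.7500 6.5000] v=[-1.0000 -2.0000]
Step 2: x=[3.2500 6.0625] v=[-2.0000 -1.7500]
Step 3: x=[2.6406 5.6719] v=[-2.4375 -1.5625]
Step 4: x=[2.1289 5.2735] v=[-2.0468 -1.5938]
Step 5: x=[1.8711 4.8389] v=[-1.0311 -1.7384]
Max displacement = 1.1611

Answer: 1.1611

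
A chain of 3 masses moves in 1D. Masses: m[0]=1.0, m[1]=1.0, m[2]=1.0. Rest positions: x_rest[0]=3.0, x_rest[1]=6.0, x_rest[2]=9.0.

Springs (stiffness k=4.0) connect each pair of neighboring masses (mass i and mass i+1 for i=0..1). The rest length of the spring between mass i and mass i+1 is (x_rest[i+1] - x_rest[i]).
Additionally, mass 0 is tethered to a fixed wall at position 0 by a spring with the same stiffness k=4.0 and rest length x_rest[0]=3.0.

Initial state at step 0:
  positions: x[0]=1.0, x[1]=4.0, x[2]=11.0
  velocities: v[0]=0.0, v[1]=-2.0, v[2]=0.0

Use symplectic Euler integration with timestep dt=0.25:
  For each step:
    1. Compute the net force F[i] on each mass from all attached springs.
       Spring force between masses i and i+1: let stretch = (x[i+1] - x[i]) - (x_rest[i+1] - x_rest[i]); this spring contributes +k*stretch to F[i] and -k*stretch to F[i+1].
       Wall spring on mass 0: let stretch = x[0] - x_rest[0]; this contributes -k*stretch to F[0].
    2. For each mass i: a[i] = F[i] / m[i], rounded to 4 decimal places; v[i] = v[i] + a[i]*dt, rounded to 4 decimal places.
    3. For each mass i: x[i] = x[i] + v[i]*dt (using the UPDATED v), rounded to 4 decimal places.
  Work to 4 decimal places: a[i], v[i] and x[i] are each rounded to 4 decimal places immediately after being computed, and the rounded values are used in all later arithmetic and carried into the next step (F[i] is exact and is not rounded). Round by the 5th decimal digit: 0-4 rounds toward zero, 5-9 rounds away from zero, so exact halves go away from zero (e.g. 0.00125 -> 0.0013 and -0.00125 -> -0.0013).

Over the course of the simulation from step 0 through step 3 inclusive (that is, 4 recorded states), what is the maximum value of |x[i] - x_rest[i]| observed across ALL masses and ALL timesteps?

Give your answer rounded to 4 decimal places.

Step 0: x=[1.0000 4.0000 11.0000] v=[0.0000 -2.0000 0.0000]
Step 1: x=[1.5000 4.5000 10.0000] v=[2.0000 2.0000 -4.0000]
Step 2: x=[2.3750 5.6250 8.3750] v=[3.5000 4.5000 -6.5000]
Step 3: x=[3.4688 6.6250 6.8125] v=[4.3750 4.0000 -6.2500]
Max displacement = 2.1875

Answer: 2.1875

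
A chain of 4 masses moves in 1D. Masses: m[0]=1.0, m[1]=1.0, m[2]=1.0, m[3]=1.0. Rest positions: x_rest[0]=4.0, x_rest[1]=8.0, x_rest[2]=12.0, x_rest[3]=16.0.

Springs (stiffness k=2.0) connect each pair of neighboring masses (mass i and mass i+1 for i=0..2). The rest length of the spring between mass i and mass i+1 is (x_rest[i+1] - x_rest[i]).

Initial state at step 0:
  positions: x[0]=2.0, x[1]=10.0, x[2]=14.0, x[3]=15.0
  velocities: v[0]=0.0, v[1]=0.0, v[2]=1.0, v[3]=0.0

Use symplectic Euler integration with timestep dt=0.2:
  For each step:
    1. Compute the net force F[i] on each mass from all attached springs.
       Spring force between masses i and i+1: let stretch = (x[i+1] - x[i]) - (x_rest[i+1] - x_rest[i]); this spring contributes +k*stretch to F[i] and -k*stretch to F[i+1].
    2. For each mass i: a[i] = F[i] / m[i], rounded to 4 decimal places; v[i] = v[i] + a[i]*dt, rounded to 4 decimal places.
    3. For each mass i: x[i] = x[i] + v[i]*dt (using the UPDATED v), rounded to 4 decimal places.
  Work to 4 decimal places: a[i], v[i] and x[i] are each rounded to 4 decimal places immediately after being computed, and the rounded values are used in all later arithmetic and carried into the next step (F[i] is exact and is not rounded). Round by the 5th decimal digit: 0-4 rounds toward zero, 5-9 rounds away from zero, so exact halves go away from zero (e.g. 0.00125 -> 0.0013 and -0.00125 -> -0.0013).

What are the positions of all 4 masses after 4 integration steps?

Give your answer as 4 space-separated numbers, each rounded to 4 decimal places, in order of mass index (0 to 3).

Step 0: x=[2.0000 10.0000 14.0000 15.0000] v=[0.0000 0.0000 1.0000 0.0000]
Step 1: x=[2.3200 9.6800 13.9600 15.2400] v=[1.6000 -1.6000 -0.2000 1.2000]
Step 2: x=[2.9088 9.1136 13.6800 15.6976] v=[2.9440 -2.8320 -1.4000 2.2880]
Step 3: x=[3.6740 8.4161 13.1961 16.3138] v=[3.8259 -3.4874 -2.4195 3.0810]
Step 4: x=[4.4985 7.7217 12.5792 17.0006] v=[4.1227 -3.4722 -3.0844 3.4339]

Answer: 4.4985 7.7217 12.5792 17.0006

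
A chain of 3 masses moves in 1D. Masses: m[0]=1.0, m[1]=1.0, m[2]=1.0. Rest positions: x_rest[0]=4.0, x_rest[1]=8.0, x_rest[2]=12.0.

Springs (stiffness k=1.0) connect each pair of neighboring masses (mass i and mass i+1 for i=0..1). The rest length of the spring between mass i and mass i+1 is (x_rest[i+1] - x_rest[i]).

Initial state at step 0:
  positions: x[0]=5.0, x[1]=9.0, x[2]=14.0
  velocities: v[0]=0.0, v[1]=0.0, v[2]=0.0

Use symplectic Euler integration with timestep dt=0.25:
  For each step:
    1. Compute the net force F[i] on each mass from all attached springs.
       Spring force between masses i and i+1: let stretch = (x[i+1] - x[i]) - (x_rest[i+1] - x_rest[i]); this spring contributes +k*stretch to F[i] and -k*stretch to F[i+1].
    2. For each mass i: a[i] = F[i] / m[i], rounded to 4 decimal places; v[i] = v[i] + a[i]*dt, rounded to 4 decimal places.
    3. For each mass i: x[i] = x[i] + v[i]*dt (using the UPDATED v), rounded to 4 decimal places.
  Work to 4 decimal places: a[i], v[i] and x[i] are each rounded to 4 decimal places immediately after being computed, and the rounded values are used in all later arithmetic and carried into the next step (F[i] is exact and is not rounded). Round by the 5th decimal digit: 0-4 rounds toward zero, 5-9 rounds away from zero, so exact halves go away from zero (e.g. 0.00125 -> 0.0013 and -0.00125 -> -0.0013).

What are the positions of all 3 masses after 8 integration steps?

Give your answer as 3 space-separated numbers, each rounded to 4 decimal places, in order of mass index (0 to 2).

Answer: 5.4572 9.6213 12.9219

Derivation:
Step 0: x=[5.0000 9.0000 14.0000] v=[0.0000 0.0000 0.0000]
Step 1: x=[5.0000 9.0625 13.9375] v=[0.0000 0.2500 -0.2500]
Step 2: x=[5.0039 9.1758 13.8203] v=[0.0156 0.4531 -0.4688]
Step 3: x=[5.0186 9.3186 13.6628] v=[0.0586 0.5713 -0.6299]
Step 4: x=[5.0520 9.4642 13.4838] v=[0.1336 0.5824 -0.7160]
Step 5: x=[5.1112 9.5853 13.3036] v=[0.2367 0.4843 -0.7209]
Step 6: x=[5.2000 9.6592 13.1410] v=[0.3552 0.2954 -0.6505]
Step 7: x=[5.3175 9.6720 13.0108] v=[0.4700 0.0511 -0.5210]
Step 8: x=[5.4572 9.6213 12.9219] v=[0.5586 -0.2028 -0.3557]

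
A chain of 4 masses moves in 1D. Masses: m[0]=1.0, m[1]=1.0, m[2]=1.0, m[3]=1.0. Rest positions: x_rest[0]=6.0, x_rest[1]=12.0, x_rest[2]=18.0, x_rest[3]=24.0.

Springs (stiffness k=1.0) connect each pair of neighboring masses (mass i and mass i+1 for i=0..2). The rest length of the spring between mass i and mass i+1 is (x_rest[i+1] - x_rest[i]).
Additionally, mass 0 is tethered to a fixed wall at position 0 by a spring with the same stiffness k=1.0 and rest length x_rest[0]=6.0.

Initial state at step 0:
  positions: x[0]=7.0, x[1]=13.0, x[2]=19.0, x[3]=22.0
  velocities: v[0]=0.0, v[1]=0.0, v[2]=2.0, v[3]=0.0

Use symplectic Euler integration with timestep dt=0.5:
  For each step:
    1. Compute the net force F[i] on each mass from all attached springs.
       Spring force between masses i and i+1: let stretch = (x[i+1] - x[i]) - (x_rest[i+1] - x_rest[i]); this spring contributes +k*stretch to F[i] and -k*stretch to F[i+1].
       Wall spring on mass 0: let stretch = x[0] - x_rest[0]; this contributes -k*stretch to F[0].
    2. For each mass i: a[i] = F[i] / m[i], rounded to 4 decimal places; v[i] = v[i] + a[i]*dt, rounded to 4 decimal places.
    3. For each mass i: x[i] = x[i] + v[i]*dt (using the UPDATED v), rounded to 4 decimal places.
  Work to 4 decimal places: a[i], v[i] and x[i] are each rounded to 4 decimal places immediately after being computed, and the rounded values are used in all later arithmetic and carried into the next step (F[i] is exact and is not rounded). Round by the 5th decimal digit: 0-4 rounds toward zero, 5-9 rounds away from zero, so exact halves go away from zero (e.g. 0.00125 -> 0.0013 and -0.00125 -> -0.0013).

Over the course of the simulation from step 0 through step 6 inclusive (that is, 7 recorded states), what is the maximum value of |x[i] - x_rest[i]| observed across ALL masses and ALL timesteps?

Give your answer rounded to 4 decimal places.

Answer: 3.3840

Derivation:
Step 0: x=[7.0000 13.0000 19.0000 22.0000] v=[0.0000 0.0000 2.0000 0.0000]
Step 1: x=[6.7500 13.0000 19.2500 22.7500] v=[-0.5000 0.0000 0.5000 1.5000]
Step 2: x=[6.3750 13.0000 18.8125 24.1250] v=[-0.7500 0.0000 -0.8750 2.7500]
Step 3: x=[6.0625 12.7969 18.2500 25.6719] v=[-0.6250 -0.4063 -1.1250 3.0938]
Step 4: x=[5.9180 12.2734 18.1797 26.8634] v=[-0.2891 -1.0470 -0.1406 2.3829]
Step 5: x=[5.8828 11.6376 18.8038 27.3840] v=[-0.0704 -1.2716 1.2481 1.0411]
Step 6: x=[5.8156 11.3547 19.7814 27.2595] v=[-0.1344 -0.5659 1.9551 -0.2490]
Max displacement = 3.3840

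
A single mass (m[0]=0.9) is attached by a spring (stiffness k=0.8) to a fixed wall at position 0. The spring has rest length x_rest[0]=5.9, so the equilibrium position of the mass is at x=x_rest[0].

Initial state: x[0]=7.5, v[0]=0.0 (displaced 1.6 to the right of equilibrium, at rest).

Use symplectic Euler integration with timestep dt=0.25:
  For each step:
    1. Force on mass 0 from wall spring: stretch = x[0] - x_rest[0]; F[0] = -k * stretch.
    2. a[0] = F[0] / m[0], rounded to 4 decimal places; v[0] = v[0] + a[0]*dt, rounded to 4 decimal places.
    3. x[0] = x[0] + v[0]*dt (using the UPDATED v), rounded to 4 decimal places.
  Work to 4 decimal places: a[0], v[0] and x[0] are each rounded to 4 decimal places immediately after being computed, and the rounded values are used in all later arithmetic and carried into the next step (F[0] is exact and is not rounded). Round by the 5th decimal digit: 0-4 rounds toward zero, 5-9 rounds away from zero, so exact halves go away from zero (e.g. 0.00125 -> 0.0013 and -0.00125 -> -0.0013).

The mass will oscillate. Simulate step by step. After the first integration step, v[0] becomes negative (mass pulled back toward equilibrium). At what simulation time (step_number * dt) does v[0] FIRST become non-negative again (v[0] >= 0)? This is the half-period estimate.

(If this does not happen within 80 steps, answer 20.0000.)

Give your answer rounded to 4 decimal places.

Answer: 3.5000

Derivation:
Step 0: x=[7.5000] v=[0.0000]
Step 1: x=[7.4111] v=[-0.3556]
Step 2: x=[7.2383] v=[-0.6914]
Step 3: x=[6.9911] v=[-0.9888]
Step 4: x=[6.6833] v=[-1.2313]
Step 5: x=[6.3320] v=[-1.4054]
Step 6: x=[5.9567] v=[-1.5014]
Step 7: x=[5.5782] v=[-1.5140]
Step 8: x=[5.2176] v=[-1.4425]
Step 9: x=[4.8949] v=[-1.2909]
Step 10: x=[4.6280] v=[-1.0676]
Step 11: x=[4.4318] v=[-0.7849]
Step 12: x=[4.3172] v=[-0.4586]
Step 13: x=[4.2905] v=[-0.1069]
Step 14: x=[4.3532] v=[0.2508]
First v>=0 after going negative at step 14, time=3.5000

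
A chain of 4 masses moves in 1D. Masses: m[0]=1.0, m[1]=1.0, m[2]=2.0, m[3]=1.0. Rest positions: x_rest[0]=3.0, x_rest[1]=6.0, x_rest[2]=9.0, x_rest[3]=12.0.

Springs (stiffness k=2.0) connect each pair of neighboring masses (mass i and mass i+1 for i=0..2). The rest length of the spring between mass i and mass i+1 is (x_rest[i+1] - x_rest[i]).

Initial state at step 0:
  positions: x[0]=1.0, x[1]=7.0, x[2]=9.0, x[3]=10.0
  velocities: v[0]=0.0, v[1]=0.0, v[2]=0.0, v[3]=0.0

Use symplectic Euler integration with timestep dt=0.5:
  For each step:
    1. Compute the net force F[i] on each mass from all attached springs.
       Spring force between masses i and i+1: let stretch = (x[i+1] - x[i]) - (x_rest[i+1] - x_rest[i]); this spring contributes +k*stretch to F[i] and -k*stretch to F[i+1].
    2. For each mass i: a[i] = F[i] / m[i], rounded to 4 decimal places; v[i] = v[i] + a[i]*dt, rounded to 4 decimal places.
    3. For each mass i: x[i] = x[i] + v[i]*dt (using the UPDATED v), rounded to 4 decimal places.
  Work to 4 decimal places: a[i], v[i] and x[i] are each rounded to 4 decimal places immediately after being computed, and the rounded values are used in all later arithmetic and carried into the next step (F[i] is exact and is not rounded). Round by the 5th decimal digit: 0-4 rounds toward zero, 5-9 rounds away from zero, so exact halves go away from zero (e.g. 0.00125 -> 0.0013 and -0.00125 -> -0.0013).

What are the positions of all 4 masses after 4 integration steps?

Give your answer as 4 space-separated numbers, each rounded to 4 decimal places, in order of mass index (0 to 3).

Answer: 2.1875 6.3750 7.4532 12.5313

Derivation:
Step 0: x=[1.0000 7.0000 9.0000 10.0000] v=[0.0000 0.0000 0.0000 0.0000]
Step 1: x=[2.5000 5.0000 8.7500 11.0000] v=[3.0000 -4.0000 -0.5000 2.0000]
Step 2: x=[3.7500 3.6250 8.1250 12.3750] v=[2.5000 -2.7500 -1.2500 2.7500]
Step 3: x=[3.4375 4.5625 7.4375 13.1250] v=[-0.6250 1.8750 -1.3750 1.5000]
Step 4: x=[2.1875 6.3750 7.4532 12.5313] v=[-2.5000 3.6250 0.0313 -1.1875]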